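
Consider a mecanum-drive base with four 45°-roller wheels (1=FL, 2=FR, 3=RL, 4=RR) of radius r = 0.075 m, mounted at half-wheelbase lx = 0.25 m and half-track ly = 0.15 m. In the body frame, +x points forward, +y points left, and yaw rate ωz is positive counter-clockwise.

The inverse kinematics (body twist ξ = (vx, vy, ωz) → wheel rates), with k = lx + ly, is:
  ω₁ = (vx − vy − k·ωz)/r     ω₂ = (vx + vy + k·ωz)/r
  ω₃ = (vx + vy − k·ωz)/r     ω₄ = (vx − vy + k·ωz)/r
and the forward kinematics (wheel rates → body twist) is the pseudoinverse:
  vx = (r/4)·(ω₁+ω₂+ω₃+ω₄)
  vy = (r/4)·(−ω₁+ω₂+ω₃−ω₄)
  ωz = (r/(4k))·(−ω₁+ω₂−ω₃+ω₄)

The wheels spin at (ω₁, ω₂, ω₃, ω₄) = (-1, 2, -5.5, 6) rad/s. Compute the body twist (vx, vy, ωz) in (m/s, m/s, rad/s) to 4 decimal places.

k = lx + ly = 0.25 + 0.15 = 0.4000
ω₁+ω₂+ω₃+ω₄ = 1.5000  →  vx = (0.075/4)·1.5000 = 0.0281
−ω₁+ω₂+ω₃−ω₄ = -8.5000  →  vy = (0.075/4)·-8.5000 = -0.1594
−ω₁+ω₂−ω₃+ω₄ = 14.5000  →  ωz = (0.075/1.6000)·14.5000 = 0.6797

(0.0281, -0.1594, 0.6797)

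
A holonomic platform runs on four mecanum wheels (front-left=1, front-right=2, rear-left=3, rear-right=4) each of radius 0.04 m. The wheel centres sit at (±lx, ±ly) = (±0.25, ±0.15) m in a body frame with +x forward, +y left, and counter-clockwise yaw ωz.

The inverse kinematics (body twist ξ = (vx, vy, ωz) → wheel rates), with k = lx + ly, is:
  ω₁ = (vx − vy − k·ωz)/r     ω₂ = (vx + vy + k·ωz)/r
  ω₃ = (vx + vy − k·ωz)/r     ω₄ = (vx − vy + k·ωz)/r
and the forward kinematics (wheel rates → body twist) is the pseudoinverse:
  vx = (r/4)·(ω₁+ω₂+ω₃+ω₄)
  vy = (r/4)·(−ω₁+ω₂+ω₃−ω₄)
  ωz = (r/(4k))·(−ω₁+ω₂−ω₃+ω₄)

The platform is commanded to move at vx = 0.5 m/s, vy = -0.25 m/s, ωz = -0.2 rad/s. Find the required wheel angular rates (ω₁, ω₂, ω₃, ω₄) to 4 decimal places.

k = lx + ly = 0.25 + 0.15 = 0.4000;  k·ωz = 0.4000·-0.2 = -0.0800
ω₁ (FL) = (vx − vy − k·ωz)/r = 0.8300/0.04 = 20.7500
ω₂ (FR) = (vx + vy + k·ωz)/r = 0.1700/0.04 = 4.2500
ω₃ (RL) = (vx + vy − k·ωz)/r = 0.3300/0.04 = 8.2500
ω₄ (RR) = (vx − vy + k·ωz)/r = 0.6700/0.04 = 16.7500

(20.7500, 4.2500, 8.2500, 16.7500)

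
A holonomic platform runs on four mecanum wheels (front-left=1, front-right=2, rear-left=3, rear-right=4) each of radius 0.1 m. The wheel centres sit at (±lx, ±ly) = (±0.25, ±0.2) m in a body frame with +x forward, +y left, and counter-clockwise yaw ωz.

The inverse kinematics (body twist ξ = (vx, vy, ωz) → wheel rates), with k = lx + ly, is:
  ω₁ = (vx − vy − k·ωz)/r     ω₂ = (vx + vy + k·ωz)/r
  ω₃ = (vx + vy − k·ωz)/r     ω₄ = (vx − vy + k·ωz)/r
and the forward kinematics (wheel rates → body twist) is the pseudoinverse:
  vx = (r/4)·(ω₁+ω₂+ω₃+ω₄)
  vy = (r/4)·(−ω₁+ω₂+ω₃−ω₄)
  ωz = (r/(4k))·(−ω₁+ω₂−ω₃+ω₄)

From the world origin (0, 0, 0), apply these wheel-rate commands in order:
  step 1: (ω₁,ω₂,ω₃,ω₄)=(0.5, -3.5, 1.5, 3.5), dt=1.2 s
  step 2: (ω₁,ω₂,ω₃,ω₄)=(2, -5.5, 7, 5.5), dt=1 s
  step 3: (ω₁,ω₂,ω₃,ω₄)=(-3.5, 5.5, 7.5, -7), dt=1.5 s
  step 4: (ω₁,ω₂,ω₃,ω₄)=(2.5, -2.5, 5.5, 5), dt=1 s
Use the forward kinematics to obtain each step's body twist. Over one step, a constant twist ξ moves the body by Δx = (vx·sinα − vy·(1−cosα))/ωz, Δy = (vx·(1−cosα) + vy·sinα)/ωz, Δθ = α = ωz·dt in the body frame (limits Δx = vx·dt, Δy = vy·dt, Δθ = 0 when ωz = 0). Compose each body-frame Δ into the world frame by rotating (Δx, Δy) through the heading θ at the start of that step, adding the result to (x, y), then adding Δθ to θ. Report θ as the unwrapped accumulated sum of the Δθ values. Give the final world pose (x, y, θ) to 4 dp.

step 1: ξ=(vx,vy,ωz)=(0.0500, -0.1500, -0.1111), dt=1.2 → body Δ=(0.0478, -0.1835, -0.1333) → world pose (0.0478, -0.1835, -0.1333)
step 2: ξ=(vx,vy,ωz)=(0.2250, -0.1500, -0.5000), dt=1.0 → body Δ=(0.1790, -0.1989, -0.5000) → world pose (0.1988, -0.4044, -0.6333)
step 3: ξ=(vx,vy,ωz)=(0.0625, 0.5875, -0.3056), dt=1.5 → body Δ=(0.2889, 0.8296, -0.4583) → world pose (0.9227, 0.0933, -1.0917)
step 4: ξ=(vx,vy,ωz)=(0.2625, -0.1125, -0.3056), dt=1.0 → body Δ=(0.2414, -0.1506, -0.3056) → world pose (0.9004, -0.1903, -1.3972)

(0.9004, -0.1903, -1.3972)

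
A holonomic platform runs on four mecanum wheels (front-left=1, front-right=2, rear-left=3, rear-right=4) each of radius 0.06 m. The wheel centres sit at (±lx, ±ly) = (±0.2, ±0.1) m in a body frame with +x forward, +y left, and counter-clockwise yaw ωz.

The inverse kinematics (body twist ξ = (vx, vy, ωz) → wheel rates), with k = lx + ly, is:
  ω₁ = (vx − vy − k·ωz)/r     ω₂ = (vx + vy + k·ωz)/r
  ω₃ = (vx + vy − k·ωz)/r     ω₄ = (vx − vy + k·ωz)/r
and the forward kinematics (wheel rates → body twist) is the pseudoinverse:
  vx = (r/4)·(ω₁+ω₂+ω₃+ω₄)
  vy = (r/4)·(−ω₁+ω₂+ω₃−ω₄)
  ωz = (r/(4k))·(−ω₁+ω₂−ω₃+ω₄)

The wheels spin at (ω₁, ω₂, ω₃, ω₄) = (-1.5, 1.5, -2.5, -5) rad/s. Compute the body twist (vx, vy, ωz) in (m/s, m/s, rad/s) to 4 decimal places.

(-0.1125, 0.0825, 0.0250)

k = lx + ly = 0.2 + 0.1 = 0.3000
ω₁+ω₂+ω₃+ω₄ = -7.5000  →  vx = (0.06/4)·-7.5000 = -0.1125
−ω₁+ω₂+ω₃−ω₄ = 5.5000  →  vy = (0.06/4)·5.5000 = 0.0825
−ω₁+ω₂−ω₃+ω₄ = 0.5000  →  ωz = (0.06/1.2000)·0.5000 = 0.0250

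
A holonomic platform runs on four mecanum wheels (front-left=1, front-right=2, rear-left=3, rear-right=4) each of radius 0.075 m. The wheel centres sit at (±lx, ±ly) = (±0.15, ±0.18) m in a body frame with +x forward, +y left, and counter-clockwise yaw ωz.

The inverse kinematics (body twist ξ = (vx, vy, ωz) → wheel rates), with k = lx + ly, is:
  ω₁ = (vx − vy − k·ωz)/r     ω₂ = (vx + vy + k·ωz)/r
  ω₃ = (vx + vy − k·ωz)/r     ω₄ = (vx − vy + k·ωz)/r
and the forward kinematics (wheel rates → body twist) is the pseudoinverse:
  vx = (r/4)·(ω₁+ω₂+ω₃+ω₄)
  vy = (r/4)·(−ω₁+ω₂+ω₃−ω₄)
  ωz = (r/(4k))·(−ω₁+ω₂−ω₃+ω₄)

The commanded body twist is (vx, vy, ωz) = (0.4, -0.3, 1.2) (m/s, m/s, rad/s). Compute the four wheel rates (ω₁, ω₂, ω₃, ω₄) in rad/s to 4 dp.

k = lx + ly = 0.15 + 0.18 = 0.3300;  k·ωz = 0.3300·1.2 = 0.3960
ω₁ (FL) = (vx − vy − k·ωz)/r = 0.3040/0.075 = 4.0533
ω₂ (FR) = (vx + vy + k·ωz)/r = 0.4960/0.075 = 6.6133
ω₃ (RL) = (vx + vy − k·ωz)/r = -0.2960/0.075 = -3.9467
ω₄ (RR) = (vx − vy + k·ωz)/r = 1.0960/0.075 = 14.6133

(4.0533, 6.6133, -3.9467, 14.6133)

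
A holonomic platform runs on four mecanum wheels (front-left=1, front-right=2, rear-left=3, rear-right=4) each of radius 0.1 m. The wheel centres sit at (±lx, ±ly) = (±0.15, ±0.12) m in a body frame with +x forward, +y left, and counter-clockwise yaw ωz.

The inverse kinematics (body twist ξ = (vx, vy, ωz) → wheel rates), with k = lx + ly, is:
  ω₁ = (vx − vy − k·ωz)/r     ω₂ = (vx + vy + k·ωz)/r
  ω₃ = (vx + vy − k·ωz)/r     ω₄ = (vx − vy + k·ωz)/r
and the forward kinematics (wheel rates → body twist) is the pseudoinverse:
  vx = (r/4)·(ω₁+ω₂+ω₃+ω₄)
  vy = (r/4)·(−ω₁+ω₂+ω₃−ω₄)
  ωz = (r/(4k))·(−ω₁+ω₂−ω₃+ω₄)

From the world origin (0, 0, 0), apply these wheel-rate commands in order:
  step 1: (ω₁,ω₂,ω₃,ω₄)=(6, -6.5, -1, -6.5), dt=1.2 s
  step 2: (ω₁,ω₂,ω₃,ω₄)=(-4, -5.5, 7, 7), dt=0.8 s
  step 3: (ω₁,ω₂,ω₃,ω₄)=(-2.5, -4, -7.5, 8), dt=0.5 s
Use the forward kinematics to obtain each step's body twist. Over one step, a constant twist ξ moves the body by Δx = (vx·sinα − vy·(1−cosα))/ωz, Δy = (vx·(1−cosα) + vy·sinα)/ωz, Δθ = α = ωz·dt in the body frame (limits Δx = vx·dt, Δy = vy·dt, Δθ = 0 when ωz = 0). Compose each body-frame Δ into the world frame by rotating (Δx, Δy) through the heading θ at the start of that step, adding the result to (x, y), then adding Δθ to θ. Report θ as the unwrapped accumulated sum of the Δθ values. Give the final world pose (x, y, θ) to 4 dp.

step 1: ξ=(vx,vy,ωz)=(-0.2000, -0.1750, -1.6667), dt=1.2 → body Δ=(-0.2578, 0.0745, -2.0000) → world pose (-0.2578, 0.0745, -2.0000)
step 2: ξ=(vx,vy,ωz)=(0.1125, -0.0375, -0.1389), dt=0.8 → body Δ=(0.0881, -0.0349, -0.1111) → world pose (-0.3263, 0.0088, -2.1111)
step 3: ξ=(vx,vy,ωz)=(-0.1500, -0.4250, 1.2963), dt=0.5 → body Δ=(-0.0034, -0.2214, 0.6481) → world pose (-0.5144, 0.1256, -1.4630)

(-0.5144, 0.1256, -1.4630)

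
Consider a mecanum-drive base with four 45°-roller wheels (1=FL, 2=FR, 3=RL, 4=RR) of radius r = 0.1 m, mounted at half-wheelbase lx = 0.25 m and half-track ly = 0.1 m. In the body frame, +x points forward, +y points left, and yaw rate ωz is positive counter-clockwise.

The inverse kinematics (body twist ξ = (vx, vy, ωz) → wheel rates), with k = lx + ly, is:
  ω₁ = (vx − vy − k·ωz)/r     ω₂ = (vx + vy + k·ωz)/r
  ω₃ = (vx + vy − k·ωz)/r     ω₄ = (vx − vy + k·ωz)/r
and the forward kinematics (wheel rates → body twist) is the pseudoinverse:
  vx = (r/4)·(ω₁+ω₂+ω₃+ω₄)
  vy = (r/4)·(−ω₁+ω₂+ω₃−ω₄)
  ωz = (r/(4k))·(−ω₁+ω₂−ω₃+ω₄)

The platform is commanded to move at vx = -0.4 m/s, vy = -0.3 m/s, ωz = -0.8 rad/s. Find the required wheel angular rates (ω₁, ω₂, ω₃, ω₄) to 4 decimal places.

k = lx + ly = 0.25 + 0.1 = 0.3500;  k·ωz = 0.3500·-0.8 = -0.2800
ω₁ (FL) = (vx − vy − k·ωz)/r = 0.1800/0.1 = 1.8000
ω₂ (FR) = (vx + vy + k·ωz)/r = -0.9800/0.1 = -9.8000
ω₃ (RL) = (vx + vy − k·ωz)/r = -0.4200/0.1 = -4.2000
ω₄ (RR) = (vx − vy + k·ωz)/r = -0.3800/0.1 = -3.8000

(1.8000, -9.8000, -4.2000, -3.8000)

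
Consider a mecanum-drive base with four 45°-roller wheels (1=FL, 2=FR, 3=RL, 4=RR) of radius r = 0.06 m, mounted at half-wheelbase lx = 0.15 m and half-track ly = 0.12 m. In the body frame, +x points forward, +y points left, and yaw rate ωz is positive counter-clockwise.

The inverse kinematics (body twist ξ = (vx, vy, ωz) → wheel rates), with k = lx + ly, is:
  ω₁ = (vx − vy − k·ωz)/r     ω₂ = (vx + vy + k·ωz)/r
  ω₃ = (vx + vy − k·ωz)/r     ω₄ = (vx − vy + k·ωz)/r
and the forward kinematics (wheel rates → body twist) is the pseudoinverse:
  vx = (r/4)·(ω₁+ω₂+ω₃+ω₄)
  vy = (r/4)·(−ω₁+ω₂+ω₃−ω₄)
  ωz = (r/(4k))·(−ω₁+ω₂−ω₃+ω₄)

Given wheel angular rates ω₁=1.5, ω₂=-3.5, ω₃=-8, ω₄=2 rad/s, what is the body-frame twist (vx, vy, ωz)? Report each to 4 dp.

(-0.1200, -0.2250, 0.2778)

k = lx + ly = 0.15 + 0.12 = 0.2700
ω₁+ω₂+ω₃+ω₄ = -8.0000  →  vx = (0.06/4)·-8.0000 = -0.1200
−ω₁+ω₂+ω₃−ω₄ = -15.0000  →  vy = (0.06/4)·-15.0000 = -0.2250
−ω₁+ω₂−ω₃+ω₄ = 5.0000  →  ωz = (0.06/1.0800)·5.0000 = 0.2778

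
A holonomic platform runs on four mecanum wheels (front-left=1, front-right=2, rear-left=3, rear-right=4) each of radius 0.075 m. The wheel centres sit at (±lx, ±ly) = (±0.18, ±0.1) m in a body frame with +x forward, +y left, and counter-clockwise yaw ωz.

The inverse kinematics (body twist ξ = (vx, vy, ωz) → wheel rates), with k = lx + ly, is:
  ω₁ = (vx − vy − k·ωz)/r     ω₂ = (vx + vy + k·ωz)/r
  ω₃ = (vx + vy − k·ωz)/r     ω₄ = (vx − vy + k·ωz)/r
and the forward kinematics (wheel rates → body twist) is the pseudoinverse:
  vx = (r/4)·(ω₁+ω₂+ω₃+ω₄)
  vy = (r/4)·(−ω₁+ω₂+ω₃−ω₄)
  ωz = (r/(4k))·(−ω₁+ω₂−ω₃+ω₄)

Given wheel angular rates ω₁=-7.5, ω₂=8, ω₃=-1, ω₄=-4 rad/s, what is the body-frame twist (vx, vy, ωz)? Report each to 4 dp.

(-0.0844, 0.3469, 0.8371)

k = lx + ly = 0.18 + 0.1 = 0.2800
ω₁+ω₂+ω₃+ω₄ = -4.5000  →  vx = (0.075/4)·-4.5000 = -0.0844
−ω₁+ω₂+ω₃−ω₄ = 18.5000  →  vy = (0.075/4)·18.5000 = 0.3469
−ω₁+ω₂−ω₃+ω₄ = 12.5000  →  ωz = (0.075/1.1200)·12.5000 = 0.8371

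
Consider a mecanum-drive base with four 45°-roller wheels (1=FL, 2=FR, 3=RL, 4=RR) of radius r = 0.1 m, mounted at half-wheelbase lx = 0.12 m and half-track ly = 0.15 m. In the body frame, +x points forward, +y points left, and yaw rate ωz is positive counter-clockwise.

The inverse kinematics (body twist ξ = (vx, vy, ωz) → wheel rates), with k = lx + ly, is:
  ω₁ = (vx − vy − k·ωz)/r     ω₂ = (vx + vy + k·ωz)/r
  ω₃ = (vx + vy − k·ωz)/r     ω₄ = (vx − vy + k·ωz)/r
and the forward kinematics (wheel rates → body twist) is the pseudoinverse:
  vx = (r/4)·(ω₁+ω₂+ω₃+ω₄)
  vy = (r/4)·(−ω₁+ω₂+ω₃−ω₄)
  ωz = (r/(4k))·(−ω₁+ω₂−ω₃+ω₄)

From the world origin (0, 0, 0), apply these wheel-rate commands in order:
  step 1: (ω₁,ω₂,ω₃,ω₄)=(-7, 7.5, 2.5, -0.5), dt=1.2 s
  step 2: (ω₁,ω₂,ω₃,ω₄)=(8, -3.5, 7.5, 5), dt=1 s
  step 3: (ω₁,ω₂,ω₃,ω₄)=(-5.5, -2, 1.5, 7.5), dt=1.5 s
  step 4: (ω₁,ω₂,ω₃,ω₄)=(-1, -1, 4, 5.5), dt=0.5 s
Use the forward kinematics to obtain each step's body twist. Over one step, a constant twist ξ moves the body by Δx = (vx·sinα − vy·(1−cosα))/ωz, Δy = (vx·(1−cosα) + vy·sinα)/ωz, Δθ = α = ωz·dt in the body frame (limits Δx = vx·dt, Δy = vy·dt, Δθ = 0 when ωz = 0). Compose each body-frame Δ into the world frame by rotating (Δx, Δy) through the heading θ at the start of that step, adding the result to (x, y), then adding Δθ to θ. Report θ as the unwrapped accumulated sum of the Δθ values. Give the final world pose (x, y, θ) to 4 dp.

step 1: ξ=(vx,vy,ωz)=(0.0625, 0.4375, 1.0648), dt=1.2 → body Δ=(-0.2360, 0.4351, 1.2778) → world pose (-0.2360, 0.4351, 1.2778)
step 2: ξ=(vx,vy,ωz)=(0.4250, -0.2250, -1.2963), dt=1.0 → body Δ=(0.1891, -0.4061, -1.2963) → world pose (0.2074, 0.4988, -0.0185)
step 3: ξ=(vx,vy,ωz)=(0.0375, -0.0625, 0.8796), dt=1.5 → body Δ=(0.0947, -0.0368, 1.3194) → world pose (0.3013, 0.4603, 1.3009)
step 4: ξ=(vx,vy,ωz)=(0.1875, -0.0375, 0.1389), dt=0.5 → body Δ=(0.0943, -0.0155, 0.0694) → world pose (0.3414, 0.5471, 1.3704)

(0.3414, 0.5471, 1.3704)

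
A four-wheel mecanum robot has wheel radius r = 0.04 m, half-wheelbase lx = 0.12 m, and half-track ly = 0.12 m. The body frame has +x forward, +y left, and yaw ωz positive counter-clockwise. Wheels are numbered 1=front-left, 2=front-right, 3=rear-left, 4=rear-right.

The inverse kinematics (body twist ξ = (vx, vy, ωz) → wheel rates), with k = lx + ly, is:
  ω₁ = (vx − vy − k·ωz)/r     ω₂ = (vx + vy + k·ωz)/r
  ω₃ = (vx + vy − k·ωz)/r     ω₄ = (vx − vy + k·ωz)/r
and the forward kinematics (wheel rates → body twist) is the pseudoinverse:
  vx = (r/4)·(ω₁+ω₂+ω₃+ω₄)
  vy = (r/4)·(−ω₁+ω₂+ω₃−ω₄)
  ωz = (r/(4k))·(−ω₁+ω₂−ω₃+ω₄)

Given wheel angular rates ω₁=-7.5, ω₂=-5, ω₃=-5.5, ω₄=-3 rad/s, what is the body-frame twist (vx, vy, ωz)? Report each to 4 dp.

k = lx + ly = 0.12 + 0.12 = 0.2400
ω₁+ω₂+ω₃+ω₄ = -21.0000  →  vx = (0.04/4)·-21.0000 = -0.2100
−ω₁+ω₂+ω₃−ω₄ = 0.0000  →  vy = (0.04/4)·0.0000 = 0.0000
−ω₁+ω₂−ω₃+ω₄ = 5.0000  →  ωz = (0.04/0.9600)·5.0000 = 0.2083

(-0.2100, 0.0000, 0.2083)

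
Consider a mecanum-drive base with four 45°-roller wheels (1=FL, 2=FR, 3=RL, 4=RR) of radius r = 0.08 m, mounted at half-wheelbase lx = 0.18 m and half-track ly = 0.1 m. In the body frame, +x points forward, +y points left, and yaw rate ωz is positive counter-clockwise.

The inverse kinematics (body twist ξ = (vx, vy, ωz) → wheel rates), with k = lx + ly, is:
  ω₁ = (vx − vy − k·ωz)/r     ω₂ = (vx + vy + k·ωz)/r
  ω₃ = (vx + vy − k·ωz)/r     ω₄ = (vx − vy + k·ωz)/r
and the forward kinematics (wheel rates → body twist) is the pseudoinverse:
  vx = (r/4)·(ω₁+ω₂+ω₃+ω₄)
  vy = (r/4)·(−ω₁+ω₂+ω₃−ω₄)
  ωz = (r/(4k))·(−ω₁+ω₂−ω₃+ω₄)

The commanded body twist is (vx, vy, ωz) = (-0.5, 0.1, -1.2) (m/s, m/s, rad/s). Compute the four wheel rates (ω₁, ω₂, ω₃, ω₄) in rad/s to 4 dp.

(-3.3000, -9.2000, -0.8000, -11.7000)

k = lx + ly = 0.18 + 0.1 = 0.2800;  k·ωz = 0.2800·-1.2 = -0.3360
ω₁ (FL) = (vx − vy − k·ωz)/r = -0.2640/0.08 = -3.3000
ω₂ (FR) = (vx + vy + k·ωz)/r = -0.7360/0.08 = -9.2000
ω₃ (RL) = (vx + vy − k·ωz)/r = -0.0640/0.08 = -0.8000
ω₄ (RR) = (vx − vy + k·ωz)/r = -0.9360/0.08 = -11.7000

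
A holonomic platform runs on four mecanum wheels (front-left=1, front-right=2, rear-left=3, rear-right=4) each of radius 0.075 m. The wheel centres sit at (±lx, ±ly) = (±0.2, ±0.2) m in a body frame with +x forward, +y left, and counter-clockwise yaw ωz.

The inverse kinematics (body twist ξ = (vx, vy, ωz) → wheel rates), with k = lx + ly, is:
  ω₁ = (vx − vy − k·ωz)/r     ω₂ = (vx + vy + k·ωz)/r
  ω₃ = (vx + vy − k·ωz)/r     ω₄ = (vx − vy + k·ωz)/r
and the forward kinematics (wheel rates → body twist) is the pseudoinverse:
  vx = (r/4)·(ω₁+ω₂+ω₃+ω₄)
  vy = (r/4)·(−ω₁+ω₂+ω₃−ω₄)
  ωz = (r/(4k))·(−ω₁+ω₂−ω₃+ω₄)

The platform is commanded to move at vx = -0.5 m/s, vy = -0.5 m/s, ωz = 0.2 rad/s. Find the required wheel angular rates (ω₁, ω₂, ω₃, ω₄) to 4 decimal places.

k = lx + ly = 0.2 + 0.2 = 0.4000;  k·ωz = 0.4000·0.2 = 0.0800
ω₁ (FL) = (vx − vy − k·ωz)/r = -0.0800/0.075 = -1.0667
ω₂ (FR) = (vx + vy + k·ωz)/r = -0.9200/0.075 = -12.2667
ω₃ (RL) = (vx + vy − k·ωz)/r = -1.0800/0.075 = -14.4000
ω₄ (RR) = (vx − vy + k·ωz)/r = 0.0800/0.075 = 1.0667

(-1.0667, -12.2667, -14.4000, 1.0667)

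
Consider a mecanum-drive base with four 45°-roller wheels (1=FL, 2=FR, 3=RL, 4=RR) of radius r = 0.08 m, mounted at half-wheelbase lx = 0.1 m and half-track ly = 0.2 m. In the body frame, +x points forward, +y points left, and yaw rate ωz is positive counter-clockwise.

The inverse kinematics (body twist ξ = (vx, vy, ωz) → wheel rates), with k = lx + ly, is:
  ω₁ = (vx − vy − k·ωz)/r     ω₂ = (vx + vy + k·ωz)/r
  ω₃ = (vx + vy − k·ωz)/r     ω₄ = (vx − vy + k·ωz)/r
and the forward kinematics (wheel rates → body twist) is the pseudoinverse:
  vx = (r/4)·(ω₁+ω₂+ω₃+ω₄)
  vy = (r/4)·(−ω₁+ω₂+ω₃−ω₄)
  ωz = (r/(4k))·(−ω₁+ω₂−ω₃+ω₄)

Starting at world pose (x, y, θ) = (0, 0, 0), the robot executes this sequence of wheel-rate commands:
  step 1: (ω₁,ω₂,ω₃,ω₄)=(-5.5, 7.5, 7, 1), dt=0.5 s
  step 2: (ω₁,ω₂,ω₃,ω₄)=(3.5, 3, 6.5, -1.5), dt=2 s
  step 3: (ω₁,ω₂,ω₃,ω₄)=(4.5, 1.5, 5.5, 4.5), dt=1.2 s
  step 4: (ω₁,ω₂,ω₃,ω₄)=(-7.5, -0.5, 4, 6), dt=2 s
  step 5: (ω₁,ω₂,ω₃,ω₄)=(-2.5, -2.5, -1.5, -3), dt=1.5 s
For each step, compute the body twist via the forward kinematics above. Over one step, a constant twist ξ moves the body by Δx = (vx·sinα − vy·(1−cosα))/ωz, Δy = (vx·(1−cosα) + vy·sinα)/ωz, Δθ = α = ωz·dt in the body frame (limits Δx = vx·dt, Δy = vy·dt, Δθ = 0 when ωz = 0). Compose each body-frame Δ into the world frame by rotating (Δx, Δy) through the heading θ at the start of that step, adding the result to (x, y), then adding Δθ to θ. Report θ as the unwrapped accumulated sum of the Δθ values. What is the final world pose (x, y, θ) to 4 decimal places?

step 1: ξ=(vx,vy,ωz)=(0.2000, 0.3800, 0.4667), dt=0.5 → body Δ=(0.0770, 0.1999, 0.2333) → world pose (0.0770, 0.1999, 0.2333)
step 2: ξ=(vx,vy,ωz)=(0.2300, 0.1500, -0.5667), dt=2.0 → body Δ=(0.5202, 0.0058, -1.1333) → world pose (0.5818, 0.3259, -0.9000)
step 3: ξ=(vx,vy,ωz)=(0.3200, -0.0400, -0.2667), dt=1.2 → body Δ=(0.3699, -0.1081, -0.3200) → world pose (0.7270, -0.0311, -1.2200)
step 4: ξ=(vx,vy,ωz)=(0.0400, 0.1000, 0.6000), dt=2.0 → body Δ=(-0.0441, 0.1978, 1.2000) → world pose (0.8977, 0.0784, -0.0200)
step 5: ξ=(vx,vy,ωz)=(-0.1900, 0.0300, -0.1000), dt=1.5 → body Δ=(-0.2806, 0.0662, -0.1500) → world pose (0.6185, 0.1501, -0.1700)

(0.6185, 0.1501, -0.1700)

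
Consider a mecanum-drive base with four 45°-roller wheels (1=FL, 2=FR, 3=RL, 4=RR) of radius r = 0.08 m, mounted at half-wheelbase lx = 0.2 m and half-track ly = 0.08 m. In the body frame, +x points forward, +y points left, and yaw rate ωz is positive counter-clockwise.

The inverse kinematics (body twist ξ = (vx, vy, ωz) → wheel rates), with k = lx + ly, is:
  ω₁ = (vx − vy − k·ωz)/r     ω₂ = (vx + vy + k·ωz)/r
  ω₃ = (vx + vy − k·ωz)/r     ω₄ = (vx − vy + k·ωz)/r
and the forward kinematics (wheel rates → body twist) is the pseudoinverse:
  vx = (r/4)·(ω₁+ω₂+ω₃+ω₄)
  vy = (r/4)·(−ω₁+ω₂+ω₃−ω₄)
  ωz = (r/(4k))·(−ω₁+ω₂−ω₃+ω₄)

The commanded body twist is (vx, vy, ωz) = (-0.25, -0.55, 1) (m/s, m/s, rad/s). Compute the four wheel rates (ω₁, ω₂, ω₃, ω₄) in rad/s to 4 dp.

k = lx + ly = 0.2 + 0.08 = 0.2800;  k·ωz = 0.2800·1 = 0.2800
ω₁ (FL) = (vx − vy − k·ωz)/r = 0.0200/0.08 = 0.2500
ω₂ (FR) = (vx + vy + k·ωz)/r = -0.5200/0.08 = -6.5000
ω₃ (RL) = (vx + vy − k·ωz)/r = -1.0800/0.08 = -13.5000
ω₄ (RR) = (vx − vy + k·ωz)/r = 0.5800/0.08 = 7.2500

(0.2500, -6.5000, -13.5000, 7.2500)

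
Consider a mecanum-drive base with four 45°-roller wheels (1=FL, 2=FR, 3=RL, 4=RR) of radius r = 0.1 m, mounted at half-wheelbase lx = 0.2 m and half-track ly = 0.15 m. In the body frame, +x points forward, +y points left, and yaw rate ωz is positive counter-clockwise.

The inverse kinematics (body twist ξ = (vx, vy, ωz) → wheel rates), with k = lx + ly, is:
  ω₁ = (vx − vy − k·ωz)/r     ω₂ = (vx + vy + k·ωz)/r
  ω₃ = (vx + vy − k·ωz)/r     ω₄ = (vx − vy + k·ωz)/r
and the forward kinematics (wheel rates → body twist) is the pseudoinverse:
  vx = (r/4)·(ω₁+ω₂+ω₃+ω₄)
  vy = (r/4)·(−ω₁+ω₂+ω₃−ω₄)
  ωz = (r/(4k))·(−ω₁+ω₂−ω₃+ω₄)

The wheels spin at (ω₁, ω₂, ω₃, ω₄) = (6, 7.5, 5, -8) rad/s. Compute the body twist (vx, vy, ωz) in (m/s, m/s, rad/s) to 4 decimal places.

(0.2625, 0.3625, -0.8214)

k = lx + ly = 0.2 + 0.15 = 0.3500
ω₁+ω₂+ω₃+ω₄ = 10.5000  →  vx = (0.1/4)·10.5000 = 0.2625
−ω₁+ω₂+ω₃−ω₄ = 14.5000  →  vy = (0.1/4)·14.5000 = 0.3625
−ω₁+ω₂−ω₃+ω₄ = -11.5000  →  ωz = (0.1/1.4000)·-11.5000 = -0.8214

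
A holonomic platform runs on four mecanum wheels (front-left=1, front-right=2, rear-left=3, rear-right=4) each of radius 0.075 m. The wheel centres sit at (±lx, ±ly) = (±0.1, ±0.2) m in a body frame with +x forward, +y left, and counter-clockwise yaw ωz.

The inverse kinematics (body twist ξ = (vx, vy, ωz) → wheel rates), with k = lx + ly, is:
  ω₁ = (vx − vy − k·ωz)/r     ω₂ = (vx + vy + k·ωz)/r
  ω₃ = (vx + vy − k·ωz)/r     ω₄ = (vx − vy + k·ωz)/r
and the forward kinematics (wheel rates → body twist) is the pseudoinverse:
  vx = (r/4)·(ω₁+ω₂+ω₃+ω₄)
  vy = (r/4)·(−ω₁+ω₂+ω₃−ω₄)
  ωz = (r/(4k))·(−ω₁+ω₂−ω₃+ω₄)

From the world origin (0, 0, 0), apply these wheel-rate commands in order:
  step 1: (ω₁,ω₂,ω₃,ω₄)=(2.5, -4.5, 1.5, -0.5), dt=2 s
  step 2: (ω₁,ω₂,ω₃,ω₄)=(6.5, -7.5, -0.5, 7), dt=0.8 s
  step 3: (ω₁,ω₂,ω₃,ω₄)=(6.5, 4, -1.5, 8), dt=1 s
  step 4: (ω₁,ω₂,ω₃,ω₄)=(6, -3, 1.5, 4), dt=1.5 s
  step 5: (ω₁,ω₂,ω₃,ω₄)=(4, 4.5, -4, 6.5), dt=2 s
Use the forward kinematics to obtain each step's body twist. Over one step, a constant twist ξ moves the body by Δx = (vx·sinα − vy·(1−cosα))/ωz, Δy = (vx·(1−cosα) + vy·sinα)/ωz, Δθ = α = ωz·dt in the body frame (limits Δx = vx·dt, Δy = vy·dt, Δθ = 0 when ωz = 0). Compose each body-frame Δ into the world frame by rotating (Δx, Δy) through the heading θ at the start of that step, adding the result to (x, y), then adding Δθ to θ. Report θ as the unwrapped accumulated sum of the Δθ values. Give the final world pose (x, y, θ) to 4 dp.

(-0.8167, -1.4922, -0.2469)

step 1: ξ=(vx,vy,ωz)=(-0.0187, -0.0938, -0.5625), dt=2.0 → body Δ=(-0.1249, -0.1314, -1.1250) → world pose (-0.1249, -0.1314, -1.1250)
step 2: ξ=(vx,vy,ωz)=(0.1031, -0.4031, -0.4062), dt=0.8 → body Δ=(0.0291, -0.3301, -0.3250) → world pose (-0.4102, -0.3000, -1.4500)
step 3: ξ=(vx,vy,ωz)=(0.3187, -0.2250, 0.4375), dt=1.0 → body Δ=(0.3571, -0.1493, 0.4375) → world pose (-0.5154, -0.6725, -1.0125)
step 4: ξ=(vx,vy,ωz)=(0.1594, -0.2156, -0.4062), dt=1.5 → body Δ=(0.1290, -0.3744, -0.6094) → world pose (-0.7646, -0.9803, -1.6219)
step 5: ξ=(vx,vy,ωz)=(0.2062, -0.1875, 0.6875), dt=2.0 → body Δ=(0.5139, -0.0259, 1.3750) → world pose (-0.8167, -1.4922, -0.2469)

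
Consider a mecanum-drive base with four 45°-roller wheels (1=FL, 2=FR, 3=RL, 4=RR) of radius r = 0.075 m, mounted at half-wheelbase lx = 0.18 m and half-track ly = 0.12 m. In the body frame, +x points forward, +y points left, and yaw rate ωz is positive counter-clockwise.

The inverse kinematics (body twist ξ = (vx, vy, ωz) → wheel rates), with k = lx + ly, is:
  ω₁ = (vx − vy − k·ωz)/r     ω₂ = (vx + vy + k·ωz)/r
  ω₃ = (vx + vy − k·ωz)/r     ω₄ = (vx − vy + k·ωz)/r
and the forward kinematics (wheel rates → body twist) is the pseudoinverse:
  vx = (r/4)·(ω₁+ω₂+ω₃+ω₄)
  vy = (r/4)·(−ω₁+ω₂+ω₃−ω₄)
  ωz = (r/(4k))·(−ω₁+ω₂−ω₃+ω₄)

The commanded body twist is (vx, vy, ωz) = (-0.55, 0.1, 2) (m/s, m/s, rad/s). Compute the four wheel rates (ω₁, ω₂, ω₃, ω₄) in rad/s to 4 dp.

(-16.6667, 2.0000, -14.0000, -0.6667)

k = lx + ly = 0.18 + 0.12 = 0.3000;  k·ωz = 0.3000·2 = 0.6000
ω₁ (FL) = (vx − vy − k·ωz)/r = -1.2500/0.075 = -16.6667
ω₂ (FR) = (vx + vy + k·ωz)/r = 0.1500/0.075 = 2.0000
ω₃ (RL) = (vx + vy − k·ωz)/r = -1.0500/0.075 = -14.0000
ω₄ (RR) = (vx − vy + k·ωz)/r = -0.0500/0.075 = -0.6667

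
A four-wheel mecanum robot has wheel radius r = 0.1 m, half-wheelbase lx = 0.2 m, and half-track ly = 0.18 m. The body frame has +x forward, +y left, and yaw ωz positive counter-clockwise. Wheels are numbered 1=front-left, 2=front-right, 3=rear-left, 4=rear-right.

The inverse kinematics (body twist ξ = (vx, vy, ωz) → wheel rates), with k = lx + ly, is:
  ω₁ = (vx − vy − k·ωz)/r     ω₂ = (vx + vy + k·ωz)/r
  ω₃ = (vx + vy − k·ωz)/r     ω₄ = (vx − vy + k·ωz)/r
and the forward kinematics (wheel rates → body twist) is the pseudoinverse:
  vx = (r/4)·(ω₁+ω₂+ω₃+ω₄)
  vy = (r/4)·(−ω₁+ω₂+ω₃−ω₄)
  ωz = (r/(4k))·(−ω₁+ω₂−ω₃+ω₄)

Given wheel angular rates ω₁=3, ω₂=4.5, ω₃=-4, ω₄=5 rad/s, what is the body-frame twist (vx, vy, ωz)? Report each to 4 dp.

(0.2125, -0.1875, 0.6908)

k = lx + ly = 0.2 + 0.18 = 0.3800
ω₁+ω₂+ω₃+ω₄ = 8.5000  →  vx = (0.1/4)·8.5000 = 0.2125
−ω₁+ω₂+ω₃−ω₄ = -7.5000  →  vy = (0.1/4)·-7.5000 = -0.1875
−ω₁+ω₂−ω₃+ω₄ = 10.5000  →  ωz = (0.1/1.5200)·10.5000 = 0.6908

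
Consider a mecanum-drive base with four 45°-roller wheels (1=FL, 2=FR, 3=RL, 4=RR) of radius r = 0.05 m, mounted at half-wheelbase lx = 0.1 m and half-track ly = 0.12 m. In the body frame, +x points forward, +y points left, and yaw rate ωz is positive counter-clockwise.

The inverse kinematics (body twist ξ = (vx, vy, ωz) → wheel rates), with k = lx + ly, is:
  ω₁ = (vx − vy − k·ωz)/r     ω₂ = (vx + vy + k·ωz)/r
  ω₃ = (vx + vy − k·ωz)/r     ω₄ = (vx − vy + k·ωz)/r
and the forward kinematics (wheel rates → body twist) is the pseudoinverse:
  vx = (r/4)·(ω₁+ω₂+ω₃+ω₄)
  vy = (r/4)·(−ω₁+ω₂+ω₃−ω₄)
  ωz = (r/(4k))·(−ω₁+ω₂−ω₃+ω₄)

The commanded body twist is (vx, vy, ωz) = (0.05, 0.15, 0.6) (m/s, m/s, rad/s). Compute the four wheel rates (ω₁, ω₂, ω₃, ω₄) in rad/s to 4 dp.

(-4.6400, 6.6400, 1.3600, 0.6400)

k = lx + ly = 0.1 + 0.12 = 0.2200;  k·ωz = 0.2200·0.6 = 0.1320
ω₁ (FL) = (vx − vy − k·ωz)/r = -0.2320/0.05 = -4.6400
ω₂ (FR) = (vx + vy + k·ωz)/r = 0.3320/0.05 = 6.6400
ω₃ (RL) = (vx + vy − k·ωz)/r = 0.0680/0.05 = 1.3600
ω₄ (RR) = (vx − vy + k·ωz)/r = 0.0320/0.05 = 0.6400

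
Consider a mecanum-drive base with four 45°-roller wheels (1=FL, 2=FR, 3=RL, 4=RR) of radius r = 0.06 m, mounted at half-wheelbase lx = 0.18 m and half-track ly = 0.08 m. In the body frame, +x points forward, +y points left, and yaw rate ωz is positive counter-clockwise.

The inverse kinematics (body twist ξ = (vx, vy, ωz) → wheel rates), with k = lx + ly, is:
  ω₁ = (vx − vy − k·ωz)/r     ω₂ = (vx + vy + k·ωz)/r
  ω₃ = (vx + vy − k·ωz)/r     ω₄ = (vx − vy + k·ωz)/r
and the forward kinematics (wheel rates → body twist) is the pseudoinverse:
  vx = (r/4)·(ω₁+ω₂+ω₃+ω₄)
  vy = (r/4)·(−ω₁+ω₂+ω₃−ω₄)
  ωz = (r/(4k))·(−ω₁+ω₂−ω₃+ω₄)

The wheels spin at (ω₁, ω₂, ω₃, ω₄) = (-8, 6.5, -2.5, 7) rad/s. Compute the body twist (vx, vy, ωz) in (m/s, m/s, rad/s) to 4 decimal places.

(0.0450, 0.0750, 1.3846)

k = lx + ly = 0.18 + 0.08 = 0.2600
ω₁+ω₂+ω₃+ω₄ = 3.0000  →  vx = (0.06/4)·3.0000 = 0.0450
−ω₁+ω₂+ω₃−ω₄ = 5.0000  →  vy = (0.06/4)·5.0000 = 0.0750
−ω₁+ω₂−ω₃+ω₄ = 24.0000  →  ωz = (0.06/1.0400)·24.0000 = 1.3846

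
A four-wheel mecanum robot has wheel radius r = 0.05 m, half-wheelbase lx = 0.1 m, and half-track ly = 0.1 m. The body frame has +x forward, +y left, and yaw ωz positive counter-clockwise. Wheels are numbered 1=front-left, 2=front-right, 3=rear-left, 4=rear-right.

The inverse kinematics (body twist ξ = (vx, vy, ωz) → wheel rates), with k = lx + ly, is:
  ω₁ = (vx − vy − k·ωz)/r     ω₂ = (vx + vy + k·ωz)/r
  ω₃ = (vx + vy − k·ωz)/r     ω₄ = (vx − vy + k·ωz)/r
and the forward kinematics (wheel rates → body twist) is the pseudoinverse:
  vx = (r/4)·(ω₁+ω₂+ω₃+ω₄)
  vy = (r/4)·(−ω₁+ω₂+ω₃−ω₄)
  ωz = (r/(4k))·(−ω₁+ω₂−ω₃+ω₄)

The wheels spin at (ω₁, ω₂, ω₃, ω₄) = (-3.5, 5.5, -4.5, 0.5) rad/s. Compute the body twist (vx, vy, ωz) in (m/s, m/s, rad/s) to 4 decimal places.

k = lx + ly = 0.1 + 0.1 = 0.2000
ω₁+ω₂+ω₃+ω₄ = -2.0000  →  vx = (0.05/4)·-2.0000 = -0.0250
−ω₁+ω₂+ω₃−ω₄ = 4.0000  →  vy = (0.05/4)·4.0000 = 0.0500
−ω₁+ω₂−ω₃+ω₄ = 14.0000  →  ωz = (0.05/0.8000)·14.0000 = 0.8750

(-0.0250, 0.0500, 0.8750)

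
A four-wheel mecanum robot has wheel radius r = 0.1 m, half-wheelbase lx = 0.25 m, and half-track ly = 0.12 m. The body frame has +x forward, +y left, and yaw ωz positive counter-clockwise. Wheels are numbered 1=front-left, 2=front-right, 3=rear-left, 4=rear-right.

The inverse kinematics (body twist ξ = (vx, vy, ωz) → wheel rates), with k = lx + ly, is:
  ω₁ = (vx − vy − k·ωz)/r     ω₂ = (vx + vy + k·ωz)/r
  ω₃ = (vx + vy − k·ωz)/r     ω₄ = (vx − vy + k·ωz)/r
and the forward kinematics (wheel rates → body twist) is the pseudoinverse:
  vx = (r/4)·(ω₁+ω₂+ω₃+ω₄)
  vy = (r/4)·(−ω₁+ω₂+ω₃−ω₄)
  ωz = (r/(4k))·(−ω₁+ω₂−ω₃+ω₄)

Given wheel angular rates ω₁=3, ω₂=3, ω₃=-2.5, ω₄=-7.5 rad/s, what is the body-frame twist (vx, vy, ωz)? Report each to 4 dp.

(-0.1000, 0.1250, -0.3378)

k = lx + ly = 0.25 + 0.12 = 0.3700
ω₁+ω₂+ω₃+ω₄ = -4.0000  →  vx = (0.1/4)·-4.0000 = -0.1000
−ω₁+ω₂+ω₃−ω₄ = 5.0000  →  vy = (0.1/4)·5.0000 = 0.1250
−ω₁+ω₂−ω₃+ω₄ = -5.0000  →  ωz = (0.1/1.4800)·-5.0000 = -0.3378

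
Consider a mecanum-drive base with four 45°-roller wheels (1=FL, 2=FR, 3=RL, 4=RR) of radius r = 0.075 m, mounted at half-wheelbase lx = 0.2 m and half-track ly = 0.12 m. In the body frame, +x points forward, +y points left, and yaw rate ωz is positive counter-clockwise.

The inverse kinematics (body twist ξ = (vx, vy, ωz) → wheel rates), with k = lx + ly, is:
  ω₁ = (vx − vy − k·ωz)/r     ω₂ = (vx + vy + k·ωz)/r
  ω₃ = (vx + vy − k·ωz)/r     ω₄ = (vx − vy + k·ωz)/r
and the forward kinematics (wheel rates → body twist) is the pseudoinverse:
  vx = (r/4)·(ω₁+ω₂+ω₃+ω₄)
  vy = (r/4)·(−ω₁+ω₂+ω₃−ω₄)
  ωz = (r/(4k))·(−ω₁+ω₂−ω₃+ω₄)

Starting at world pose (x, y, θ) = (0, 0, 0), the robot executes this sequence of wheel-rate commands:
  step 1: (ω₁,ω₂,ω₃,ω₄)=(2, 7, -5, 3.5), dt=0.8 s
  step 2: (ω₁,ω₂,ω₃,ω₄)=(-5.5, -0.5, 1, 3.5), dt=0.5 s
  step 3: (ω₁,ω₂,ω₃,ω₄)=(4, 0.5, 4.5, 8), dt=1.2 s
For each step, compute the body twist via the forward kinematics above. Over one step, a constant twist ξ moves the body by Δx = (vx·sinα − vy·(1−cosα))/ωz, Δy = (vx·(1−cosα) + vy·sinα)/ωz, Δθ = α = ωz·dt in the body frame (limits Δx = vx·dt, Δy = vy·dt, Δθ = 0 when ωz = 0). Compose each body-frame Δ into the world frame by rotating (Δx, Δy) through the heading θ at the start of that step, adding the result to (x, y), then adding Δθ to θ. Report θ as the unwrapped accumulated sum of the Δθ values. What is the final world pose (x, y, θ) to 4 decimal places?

step 1: ξ=(vx,vy,ωz)=(0.1406, -0.0656, 0.7910), dt=0.8 → body Δ=(0.1212, -0.0146, 0.6328) → world pose (0.1212, -0.0146, 0.6328)
step 2: ξ=(vx,vy,ωz)=(-0.0281, 0.0469, 0.4395), dt=0.5 → body Δ=(-0.0165, 0.0217, 0.2197) → world pose (0.0950, -0.0069, 0.8525)
step 3: ξ=(vx,vy,ωz)=(0.3187, -0.1313, 0.0000), dt=1.2 → body Δ=(0.3825, -0.1575, 0.0000) → world pose (0.4654, 0.1775, 0.8525)

(0.4654, 0.1775, 0.8525)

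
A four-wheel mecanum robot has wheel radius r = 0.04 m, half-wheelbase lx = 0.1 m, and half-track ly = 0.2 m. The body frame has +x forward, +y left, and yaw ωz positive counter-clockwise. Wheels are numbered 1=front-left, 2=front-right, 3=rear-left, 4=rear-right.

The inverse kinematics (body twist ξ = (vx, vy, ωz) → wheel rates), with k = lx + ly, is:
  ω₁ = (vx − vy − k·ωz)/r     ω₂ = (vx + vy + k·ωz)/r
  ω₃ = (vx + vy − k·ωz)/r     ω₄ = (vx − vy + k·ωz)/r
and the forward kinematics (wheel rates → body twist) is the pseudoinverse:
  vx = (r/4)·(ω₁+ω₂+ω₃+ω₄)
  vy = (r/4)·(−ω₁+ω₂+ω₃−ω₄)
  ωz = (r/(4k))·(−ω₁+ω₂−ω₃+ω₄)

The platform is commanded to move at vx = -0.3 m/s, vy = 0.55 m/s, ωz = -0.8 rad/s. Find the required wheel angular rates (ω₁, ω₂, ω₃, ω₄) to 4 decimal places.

k = lx + ly = 0.1 + 0.2 = 0.3000;  k·ωz = 0.3000·-0.8 = -0.2400
ω₁ (FL) = (vx − vy − k·ωz)/r = -0.6100/0.04 = -15.2500
ω₂ (FR) = (vx + vy + k·ωz)/r = 0.0100/0.04 = 0.2500
ω₃ (RL) = (vx + vy − k·ωz)/r = 0.4900/0.04 = 12.2500
ω₄ (RR) = (vx − vy + k·ωz)/r = -1.0900/0.04 = -27.2500

(-15.2500, 0.2500, 12.2500, -27.2500)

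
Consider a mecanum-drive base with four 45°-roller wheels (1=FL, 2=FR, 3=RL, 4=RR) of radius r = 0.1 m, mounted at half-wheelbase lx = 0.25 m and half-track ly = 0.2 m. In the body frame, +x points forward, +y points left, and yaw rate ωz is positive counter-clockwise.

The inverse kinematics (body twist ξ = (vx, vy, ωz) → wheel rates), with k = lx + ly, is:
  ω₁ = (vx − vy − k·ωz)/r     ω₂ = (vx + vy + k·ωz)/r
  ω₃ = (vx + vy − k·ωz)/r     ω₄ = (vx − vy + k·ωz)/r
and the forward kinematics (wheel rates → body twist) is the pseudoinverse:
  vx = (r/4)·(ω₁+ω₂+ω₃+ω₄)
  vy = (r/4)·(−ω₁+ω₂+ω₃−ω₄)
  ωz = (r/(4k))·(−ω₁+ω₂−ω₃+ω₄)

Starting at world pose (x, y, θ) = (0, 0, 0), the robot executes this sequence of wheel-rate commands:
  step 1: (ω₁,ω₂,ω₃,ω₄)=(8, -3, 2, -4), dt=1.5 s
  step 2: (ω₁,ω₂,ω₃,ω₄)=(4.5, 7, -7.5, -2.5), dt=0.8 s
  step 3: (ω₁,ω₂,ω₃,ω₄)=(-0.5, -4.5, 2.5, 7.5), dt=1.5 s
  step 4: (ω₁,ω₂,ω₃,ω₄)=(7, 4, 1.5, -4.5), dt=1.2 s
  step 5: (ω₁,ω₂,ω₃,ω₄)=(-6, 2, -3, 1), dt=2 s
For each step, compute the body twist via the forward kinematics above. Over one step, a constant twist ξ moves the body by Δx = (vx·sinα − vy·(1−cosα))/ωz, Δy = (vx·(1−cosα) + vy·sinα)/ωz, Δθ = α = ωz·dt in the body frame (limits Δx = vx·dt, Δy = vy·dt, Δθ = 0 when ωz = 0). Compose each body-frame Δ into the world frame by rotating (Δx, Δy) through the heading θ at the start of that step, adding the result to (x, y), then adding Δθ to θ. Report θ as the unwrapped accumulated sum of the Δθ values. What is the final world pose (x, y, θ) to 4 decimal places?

step 1: ξ=(vx,vy,ωz)=(0.0750, -0.1250, -0.9444), dt=1.5 → body Δ=(-0.0336, -0.1980, -1.4167) → world pose (-0.0336, -0.1980, -1.4167)
step 2: ξ=(vx,vy,ωz)=(0.0375, -0.0625, 0.4167), dt=0.8 → body Δ=(0.0377, -0.0441, 0.3333) → world pose (-0.0714, -0.2420, -1.0833)
step 3: ξ=(vx,vy,ωz)=(0.1250, -0.2250, 0.0556), dt=1.5 → body Δ=(0.2013, -0.3293, 0.0833) → world pose (-0.2680, -0.5742, -1.0000)
step 4: ξ=(vx,vy,ωz)=(0.2000, 0.0750, -0.5000), dt=1.2 → body Δ=(0.2521, 0.0148, -0.6000) → world pose (-0.1194, -0.7782, -1.6000)
step 5: ξ=(vx,vy,ωz)=(-0.1500, 0.1000, 0.6667), dt=2.0 → body Δ=(-0.3334, -0.0263, 1.3333) → world pose (-0.1359, -0.4442, -0.2667)

(-0.1359, -0.4442, -0.2667)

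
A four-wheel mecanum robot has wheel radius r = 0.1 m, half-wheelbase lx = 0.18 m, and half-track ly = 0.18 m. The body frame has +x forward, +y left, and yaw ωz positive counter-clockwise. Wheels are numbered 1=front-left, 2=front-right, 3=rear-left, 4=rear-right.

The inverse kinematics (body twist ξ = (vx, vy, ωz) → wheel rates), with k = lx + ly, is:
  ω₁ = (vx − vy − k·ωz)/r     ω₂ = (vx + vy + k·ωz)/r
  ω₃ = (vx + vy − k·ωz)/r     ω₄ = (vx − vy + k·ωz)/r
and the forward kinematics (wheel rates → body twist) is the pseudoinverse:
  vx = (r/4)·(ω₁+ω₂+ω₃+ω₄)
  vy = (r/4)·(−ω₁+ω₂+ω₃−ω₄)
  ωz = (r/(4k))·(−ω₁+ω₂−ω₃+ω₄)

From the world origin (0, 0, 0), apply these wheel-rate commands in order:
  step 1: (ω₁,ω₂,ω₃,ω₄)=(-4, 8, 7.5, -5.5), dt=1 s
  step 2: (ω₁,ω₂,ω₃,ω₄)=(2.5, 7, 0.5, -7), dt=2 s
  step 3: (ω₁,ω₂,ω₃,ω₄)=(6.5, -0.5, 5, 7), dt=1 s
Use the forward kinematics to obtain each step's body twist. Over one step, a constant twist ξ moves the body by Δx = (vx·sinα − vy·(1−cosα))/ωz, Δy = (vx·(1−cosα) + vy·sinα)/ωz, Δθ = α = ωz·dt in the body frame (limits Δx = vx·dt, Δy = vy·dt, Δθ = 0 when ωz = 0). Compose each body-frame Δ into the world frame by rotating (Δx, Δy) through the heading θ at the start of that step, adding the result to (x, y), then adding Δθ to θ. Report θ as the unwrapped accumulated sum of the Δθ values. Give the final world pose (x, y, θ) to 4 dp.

(0.6947, 0.7000, -0.8333)

step 1: ξ=(vx,vy,ωz)=(0.1500, 0.6250, -0.0694), dt=1.0 → body Δ=(0.1716, 0.6193, -0.0694) → world pose (0.1716, 0.6193, -0.0694)
step 2: ξ=(vx,vy,ωz)=(0.0750, 0.3000, -0.2083), dt=2.0 → body Δ=(0.2689, 0.5520, -0.4167) → world pose (0.4781, 1.1513, -0.4861)
step 3: ξ=(vx,vy,ωz)=(0.4500, -0.2250, -0.3472), dt=1.0 → body Δ=(0.4023, -0.2978, -0.3472) → world pose (0.6947, 0.7000, -0.8333)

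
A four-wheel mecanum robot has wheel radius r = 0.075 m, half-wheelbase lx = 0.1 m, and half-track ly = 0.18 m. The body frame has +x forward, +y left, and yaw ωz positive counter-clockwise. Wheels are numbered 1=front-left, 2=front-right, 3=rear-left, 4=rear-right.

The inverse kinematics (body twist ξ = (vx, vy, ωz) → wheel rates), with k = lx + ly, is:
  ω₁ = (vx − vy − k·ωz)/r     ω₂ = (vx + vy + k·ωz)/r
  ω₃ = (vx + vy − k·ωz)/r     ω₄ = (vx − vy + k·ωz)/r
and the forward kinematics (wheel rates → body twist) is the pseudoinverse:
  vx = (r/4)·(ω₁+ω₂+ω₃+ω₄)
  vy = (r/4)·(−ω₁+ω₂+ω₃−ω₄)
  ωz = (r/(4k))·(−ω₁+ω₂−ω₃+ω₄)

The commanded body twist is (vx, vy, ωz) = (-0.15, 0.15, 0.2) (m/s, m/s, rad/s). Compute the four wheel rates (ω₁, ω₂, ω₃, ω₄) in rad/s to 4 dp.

k = lx + ly = 0.1 + 0.18 = 0.2800;  k·ωz = 0.2800·0.2 = 0.0560
ω₁ (FL) = (vx − vy − k·ωz)/r = -0.3560/0.075 = -4.7467
ω₂ (FR) = (vx + vy + k·ωz)/r = 0.0560/0.075 = 0.7467
ω₃ (RL) = (vx + vy − k·ωz)/r = -0.0560/0.075 = -0.7467
ω₄ (RR) = (vx − vy + k·ωz)/r = -0.2440/0.075 = -3.2533

(-4.7467, 0.7467, -0.7467, -3.2533)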